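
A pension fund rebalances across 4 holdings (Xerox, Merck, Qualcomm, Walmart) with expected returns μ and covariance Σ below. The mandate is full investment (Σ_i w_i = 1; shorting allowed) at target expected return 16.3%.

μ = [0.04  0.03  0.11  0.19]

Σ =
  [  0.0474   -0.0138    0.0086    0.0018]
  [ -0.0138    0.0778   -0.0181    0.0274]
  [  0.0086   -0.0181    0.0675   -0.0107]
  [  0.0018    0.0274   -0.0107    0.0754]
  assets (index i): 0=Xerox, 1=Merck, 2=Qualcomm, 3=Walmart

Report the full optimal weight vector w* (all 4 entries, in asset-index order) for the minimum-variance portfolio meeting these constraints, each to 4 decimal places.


p=Σ⁻¹μ = [0.3483  -0.0799  2.0118  2.8261]
q=Σ⁻¹𝟙 = [22.7214  18.0241  18.1392  8.7444]
a=μᵀp=0.769796  b=𝟙ᵀp=5.106338  c=𝟙ᵀq=67.629234  D=ac−b²=25.986026
λ₁=(c·0.163−b)/D = (67.629234·0.163−5.106338)/25.986026 = 0.227708
λ₂=(a−b·0.163)/D = (0.769796−5.106338·0.163)/25.986026 = -0.002407
w* = 0.227708·p + -0.002407·q:
  w_0 = 0.227708·0.3483 + -0.002407·22.7214 = 0.0246  (Xerox)
  w_1 = 0.227708·-0.0799 + -0.002407·18.0241 = -0.0616  (Merck)
  w_2 = 0.227708·2.0118 + -0.002407·18.1392 = 0.4145  (Qualcomm)
  w_3 = 0.227708·2.8261 + -0.002407·8.7444 = 0.6225  (Walmart)
Σw_i=1.0000  μᵀw=0.1630
σ²=wᵀΣw=λ₁·μ_p+λ₂ = 0.227708·0.163 + -0.002407 = 0.034710 ≈ 0.0347

0.0246  -0.0616  0.4145  0.6225


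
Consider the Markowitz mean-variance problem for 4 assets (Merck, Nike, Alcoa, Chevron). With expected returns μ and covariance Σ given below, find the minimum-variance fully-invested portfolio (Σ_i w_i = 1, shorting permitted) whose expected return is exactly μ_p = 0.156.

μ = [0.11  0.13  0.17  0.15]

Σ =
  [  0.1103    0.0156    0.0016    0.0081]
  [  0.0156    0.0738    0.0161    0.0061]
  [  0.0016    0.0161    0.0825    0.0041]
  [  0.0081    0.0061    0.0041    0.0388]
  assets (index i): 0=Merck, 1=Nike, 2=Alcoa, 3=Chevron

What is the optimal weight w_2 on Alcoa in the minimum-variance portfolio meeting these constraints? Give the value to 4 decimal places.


u=Σ⁻¹μ = [0.5825  0.9885  1.6869  3.4107]
v=Σ⁻¹𝟙 = [6.1133  8.4031  9.2596  22.1974]
a=μᵀu=0.990959  b=𝟙ᵀu=6.668612  c=𝟙ᵀv=45.973423  D=ac−b²=1.087403
λ₁=(c·0.156−b)/D = (45.973423·0.156−6.668612)/1.087403 = 0.462793
λ₂=(a−b·0.156)/D = (0.990959−6.668612·0.156)/1.087403 = -0.045378
w* = 0.462793·u + -0.045378·v:
  w_0 = 0.462793·0.5825 + -0.045378·6.1133 = -0.0078  (Merck)
  w_1 = 0.462793·0.9885 + -0.045378·8.4031 = 0.0761  (Nike)
  w_2 = 0.462793·1.6869 + -0.045378·9.2596 = 0.3605  (Alcoa)
  w_3 = 0.462793·3.4107 + -0.045378·22.1974 = 0.5712  (Chevron)
Σw_i=1.0000  μᵀw=0.1560
σ²=wᵀΣw=λ₁·μ_p+λ₂ = 0.462793·0.156 + -0.045378 = 0.026818 ≈ 0.0268

0.3605


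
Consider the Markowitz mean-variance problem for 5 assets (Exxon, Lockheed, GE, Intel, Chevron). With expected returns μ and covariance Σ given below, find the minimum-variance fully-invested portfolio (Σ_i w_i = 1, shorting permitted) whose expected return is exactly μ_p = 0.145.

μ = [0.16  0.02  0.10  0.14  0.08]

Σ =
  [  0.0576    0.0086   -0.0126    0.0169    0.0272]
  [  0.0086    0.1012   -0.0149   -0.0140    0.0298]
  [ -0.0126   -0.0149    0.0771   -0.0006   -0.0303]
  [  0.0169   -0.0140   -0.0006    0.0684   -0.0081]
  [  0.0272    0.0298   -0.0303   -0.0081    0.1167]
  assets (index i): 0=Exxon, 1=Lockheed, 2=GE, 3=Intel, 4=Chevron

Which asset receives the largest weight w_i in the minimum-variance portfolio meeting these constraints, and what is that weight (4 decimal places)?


Exxon (0.5109)

x=Σ⁻¹μ = [2.3709  0.3161  2.0302  1.6255  0.6921]
y=Σ⁻¹𝟙 = [11.1706  11.3312  20.8650  15.4948  9.5648]
a=μᵀx=0.871631  b=𝟙ᵀx=7.034883  c=𝟙ᵀy=68.426466  D=ac−b²=10.153022
λ₁=(c·0.145−b)/D = (68.426466·0.145−7.034883)/10.153022 = 0.284344
λ₂=(a−b·0.145)/D = (0.871631−7.034883·0.145)/10.153022 = -0.014619
w* = 0.284344·x + -0.014619·y:
  w_0 = 0.284344·2.3709 + -0.014619·11.1706 = 0.5109  (Exxon)
  w_1 = 0.284344·0.3161 + -0.014619·11.3312 = -0.0758  (Lockheed)
  w_2 = 0.284344·2.0302 + -0.014619·20.8650 = 0.2723  (GE)
  w_3 = 0.284344·1.6255 + -0.014619·15.4948 = 0.2357  (Intel)
  w_4 = 0.284344·0.6921 + -0.014619·9.5648 = 0.0570  (Chevron)
Σw_i=1.0000  μᵀw=0.1450
σ²=wᵀΣw=λ₁·μ_p+λ₂ = 0.284344·0.145 + -0.014619 = 0.026611 ≈ 0.0266


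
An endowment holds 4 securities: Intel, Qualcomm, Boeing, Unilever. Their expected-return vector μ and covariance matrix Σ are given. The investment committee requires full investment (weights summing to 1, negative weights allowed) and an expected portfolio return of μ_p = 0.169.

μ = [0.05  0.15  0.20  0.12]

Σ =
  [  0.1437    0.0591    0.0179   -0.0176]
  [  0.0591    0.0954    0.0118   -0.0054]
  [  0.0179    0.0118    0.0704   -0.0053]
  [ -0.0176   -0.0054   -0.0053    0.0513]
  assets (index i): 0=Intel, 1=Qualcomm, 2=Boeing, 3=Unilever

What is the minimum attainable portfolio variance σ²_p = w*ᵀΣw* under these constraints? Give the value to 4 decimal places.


0.0257

u=Σ⁻¹μ = [-0.3260  1.5724  2.8627  2.6886]
v=Σ⁻¹𝟙 = [5.3413  6.8343  13.4653  23.4362]
a=μᵀu=1.114723  b=𝟙ᵀu=6.797623  c=𝟙ᵀv=49.077130  D=ac−b²=8.499701
λ₁=(c·0.169−b)/D = (49.077130·0.169−6.797623)/8.499701 = 0.176055
λ₂=(a−b·0.169)/D = (1.114723−6.797623·0.169)/8.499701 = -0.004009
w* = 0.176055·u + -0.004009·v:
  w_0 = 0.176055·-0.3260 + -0.004009·5.3413 = -0.0788  (Intel)
  w_1 = 0.176055·1.5724 + -0.004009·6.8343 = 0.2494  (Qualcomm)
  w_2 = 0.176055·2.8627 + -0.004009·13.4653 = 0.4500  (Boeing)
  w_3 = 0.176055·2.6886 + -0.004009·23.4362 = 0.3794  (Unilever)
Σw_i=1.0000  μᵀw=0.1690
σ²=wᵀΣw=λ₁·μ_p+λ₂ = 0.176055·0.169 + -0.004009 = 0.025744 ≈ 0.0257


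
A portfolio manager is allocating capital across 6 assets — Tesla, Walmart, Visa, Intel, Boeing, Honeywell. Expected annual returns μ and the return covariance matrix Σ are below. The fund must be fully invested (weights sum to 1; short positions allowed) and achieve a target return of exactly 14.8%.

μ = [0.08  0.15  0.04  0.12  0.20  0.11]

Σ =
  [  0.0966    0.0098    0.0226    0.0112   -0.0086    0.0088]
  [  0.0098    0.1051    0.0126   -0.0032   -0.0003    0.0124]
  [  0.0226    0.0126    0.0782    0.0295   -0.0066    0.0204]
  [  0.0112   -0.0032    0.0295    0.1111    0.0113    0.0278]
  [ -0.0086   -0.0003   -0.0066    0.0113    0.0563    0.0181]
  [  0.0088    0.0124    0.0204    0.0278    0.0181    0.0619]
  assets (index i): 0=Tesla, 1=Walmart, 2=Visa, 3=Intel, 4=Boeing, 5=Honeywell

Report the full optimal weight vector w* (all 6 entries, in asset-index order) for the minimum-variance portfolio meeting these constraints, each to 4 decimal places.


0.1548  0.1781  0.0900  0.0818  0.4556  0.0397

x=Σ⁻¹μ = [0.9133  1.3596  0.0863  0.6368  3.5768  0.0145]
y=Σ⁻¹𝟙 = [8.5143  7.4059  8.4064  3.3009  18.1730  3.8942]
a=μᵀx=1.073831  b=𝟙ᵀx=6.587379  c=𝟙ᵀy=49.694899  D=ac−b²=9.970366
λ₁=(c·0.148−b)/D = (49.694899·0.148−6.587379)/9.970366 = 0.076975
λ₂=(a−b·0.148)/D = (1.073831−6.587379·0.148)/9.970366 = 0.009919
w* = 0.076975·x + 0.009919·y:
  w_0 = 0.076975·0.9133 + 0.009919·8.5143 = 0.1548  (Tesla)
  w_1 = 0.076975·1.3596 + 0.009919·7.4059 = 0.1781  (Walmart)
  w_2 = 0.076975·0.0863 + 0.009919·8.4064 = 0.0900  (Visa)
  w_3 = 0.076975·0.6368 + 0.009919·3.3009 = 0.0818  (Intel)
  w_4 = 0.076975·3.5768 + 0.009919·18.1730 = 0.4556  (Boeing)
  w_5 = 0.076975·0.0145 + 0.009919·3.8942 = 0.0397  (Honeywell)
Σw_i=1.0000  μᵀw=0.1480
σ²=wᵀΣw=λ₁·μ_p+λ₂ = 0.076975·0.148 + 0.009919 = 0.021312 ≈ 0.0213


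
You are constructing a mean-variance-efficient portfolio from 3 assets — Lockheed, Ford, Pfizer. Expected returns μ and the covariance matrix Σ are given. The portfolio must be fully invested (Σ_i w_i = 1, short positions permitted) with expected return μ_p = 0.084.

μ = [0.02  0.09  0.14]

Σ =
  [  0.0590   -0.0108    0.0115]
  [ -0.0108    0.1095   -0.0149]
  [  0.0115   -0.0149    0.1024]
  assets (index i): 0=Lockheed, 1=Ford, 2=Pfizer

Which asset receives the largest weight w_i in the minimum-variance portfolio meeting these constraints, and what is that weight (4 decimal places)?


g=Σ⁻¹μ = [0.2400  1.0487  1.4928]
h=Σ⁻¹𝟙 = [17.3030  12.1439  9.5894]
a=μᵀg=0.308181  b=𝟙ᵀg=2.781532  c=𝟙ᵀh=39.036300  D=ac−b²=4.293336
λ₁=(c·0.084−b)/D = (39.036300·0.084−2.781532)/4.293336 = 0.115881
λ₂=(a−b·0.084)/D = (0.308181−2.781532·0.084)/4.293336 = 0.017360
w* = 0.115881·g + 0.017360·h:
  w_0 = 0.115881·0.2400 + 0.017360·17.3030 = 0.3282  (Lockheed)
  w_1 = 0.115881·1.0487 + 0.017360·12.1439 = 0.3323  (Ford)
  w_2 = 0.115881·1.4928 + 0.017360·9.5894 = 0.3395  (Pfizer)
Σw_i=1.0000  μᵀw=0.0840
σ²=wᵀΣw=λ₁·μ_p+λ₂ = 0.115881·0.084 + 0.017360 = 0.027094 ≈ 0.0271

Pfizer (0.3395)


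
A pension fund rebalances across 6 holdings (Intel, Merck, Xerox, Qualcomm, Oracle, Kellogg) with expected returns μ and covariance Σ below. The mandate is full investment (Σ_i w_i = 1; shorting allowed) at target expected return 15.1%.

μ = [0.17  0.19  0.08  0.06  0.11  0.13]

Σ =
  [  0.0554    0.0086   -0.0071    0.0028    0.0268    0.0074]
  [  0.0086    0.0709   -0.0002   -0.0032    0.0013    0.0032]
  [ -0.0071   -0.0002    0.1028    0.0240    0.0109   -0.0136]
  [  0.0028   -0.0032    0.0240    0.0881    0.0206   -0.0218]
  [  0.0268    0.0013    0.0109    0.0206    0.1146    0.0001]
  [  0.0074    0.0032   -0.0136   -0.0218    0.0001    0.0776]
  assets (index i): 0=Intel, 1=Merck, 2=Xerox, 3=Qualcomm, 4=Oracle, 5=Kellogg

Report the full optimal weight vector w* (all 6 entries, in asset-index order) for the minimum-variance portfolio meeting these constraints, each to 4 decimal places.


g=Σ⁻¹μ = [2.5073  2.3351  0.9829  0.8257  0.1036  1.7440]
h=Σ⁻¹𝟙 = [13.4994  12.2703  9.7402  12.1908  2.2979  16.2221]
a=μᵀg=1.236196  b=𝟙ᵀg=8.498572  c=𝟙ᵀh=66.220761  D=ac−b²=9.636102
λ₁=(c·0.151−b)/D = (66.220761·0.151−8.498572)/9.636102 = 0.155744
λ₂=(a−b·0.151)/D = (1.236196−8.498572·0.151)/9.636102 = -0.004887
w* = 0.155744·g + -0.004887·h:
  w_0 = 0.155744·2.5073 + -0.004887·13.4994 = 0.3245  (Intel)
  w_1 = 0.155744·2.3351 + -0.004887·12.2703 = 0.3037  (Merck)
  w_2 = 0.155744·0.9829 + -0.004887·9.7402 = 0.1055  (Xerox)
  w_3 = 0.155744·0.8257 + -0.004887·12.1908 = 0.0690  (Qualcomm)
  w_4 = 0.155744·0.1036 + -0.004887·2.2979 = 0.0049  (Oracle)
  w_5 = 0.155744·1.7440 + -0.004887·16.2221 = 0.1923  (Kellogg)
Σw_i=1.0000  μᵀw=0.1510
σ²=wᵀΣw=λ₁·μ_p+λ₂ = 0.155744·0.151 + -0.004887 = 0.018631 ≈ 0.0186

0.3245  0.3037  0.1055  0.0690  0.0049  0.1923


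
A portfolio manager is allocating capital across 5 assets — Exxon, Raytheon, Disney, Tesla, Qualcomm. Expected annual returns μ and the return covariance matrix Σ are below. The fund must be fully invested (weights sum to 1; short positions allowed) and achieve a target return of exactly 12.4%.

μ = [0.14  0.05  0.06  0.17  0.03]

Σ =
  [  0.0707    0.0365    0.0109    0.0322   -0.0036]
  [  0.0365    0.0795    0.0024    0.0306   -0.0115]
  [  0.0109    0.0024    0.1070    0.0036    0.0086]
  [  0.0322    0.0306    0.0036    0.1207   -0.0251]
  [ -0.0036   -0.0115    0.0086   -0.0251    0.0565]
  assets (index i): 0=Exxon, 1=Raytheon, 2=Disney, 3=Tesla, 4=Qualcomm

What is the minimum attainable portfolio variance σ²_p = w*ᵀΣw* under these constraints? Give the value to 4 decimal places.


0.0322

g=Σ⁻¹μ = [1.6467  -0.4828  0.2733  1.3073  1.0768]
h=Σ⁻¹𝟙 = [5.1041  9.9068  6.4465  9.0159  23.0648]
a=μᵀg=0.477348  b=𝟙ᵀg=3.821347  c=𝟙ᵀh=53.538064  D=ac−b²=10.953586
λ₁=(c·0.124−b)/D = (53.538064·0.124−3.821347)/10.953586 = 0.257210
λ₂=(a−b·0.124)/D = (0.477348−3.821347·0.124)/10.953586 = 0.000320
w* = 0.257210·g + 0.000320·h:
  w_0 = 0.257210·1.6467 + 0.000320·5.1041 = 0.4252  (Exxon)
  w_1 = 0.257210·-0.4828 + 0.000320·9.9068 = -0.1210  (Raytheon)
  w_2 = 0.257210·0.2733 + 0.000320·6.4465 = 0.0724  (Disney)
  w_3 = 0.257210·1.3073 + 0.000320·9.0159 = 0.3391  (Tesla)
  w_4 = 0.257210·1.0768 + 0.000320·23.0648 = 0.2843  (Qualcomm)
Σw_i=1.0000  μᵀw=0.1240
σ²=wᵀΣw=λ₁·μ_p+λ₂ = 0.257210·0.124 + 0.000320 = 0.032214 ≈ 0.0322


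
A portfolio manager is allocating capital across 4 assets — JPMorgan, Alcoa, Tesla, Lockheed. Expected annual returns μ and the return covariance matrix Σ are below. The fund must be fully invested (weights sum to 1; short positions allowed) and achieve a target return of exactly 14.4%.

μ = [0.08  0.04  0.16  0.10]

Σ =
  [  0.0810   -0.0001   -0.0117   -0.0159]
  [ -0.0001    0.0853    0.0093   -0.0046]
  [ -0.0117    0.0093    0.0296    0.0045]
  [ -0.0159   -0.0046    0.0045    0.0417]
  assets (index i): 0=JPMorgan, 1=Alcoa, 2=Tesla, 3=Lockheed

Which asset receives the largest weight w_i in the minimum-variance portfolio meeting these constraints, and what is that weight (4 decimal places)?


Tesla (0.7075)

p=Σ⁻¹μ = [2.3681  -0.0336  5.9483  2.6554]
q=Σ⁻¹𝟙 = [23.3928  9.5087  35.4633  30.1223]
a=μᵀp=1.405367  b=𝟙ᵀp=10.938135  c=𝟙ᵀq=98.487145  D=ac−b²=18.767808
λ₁=(c·0.144−b)/D = (98.487145·0.144−10.938135)/18.767808 = 0.172850
λ₂=(a−b·0.144)/D = (1.405367−10.938135·0.144)/18.767808 = -0.009043
w* = 0.172850·p + -0.009043·q:
  w_0 = 0.172850·2.3681 + -0.009043·23.3928 = 0.1978  (JPMorgan)
  w_1 = 0.172850·-0.0336 + -0.009043·9.5087 = -0.0918  (Alcoa)
  w_2 = 0.172850·5.9483 + -0.009043·35.4633 = 0.7075  (Tesla)
  w_3 = 0.172850·2.6554 + -0.009043·30.1223 = 0.1866  (Lockheed)
Σw_i=1.0000  μᵀw=0.1440
σ²=wᵀΣw=λ₁·μ_p+λ₂ = 0.172850·0.144 + -0.009043 = 0.015847 ≈ 0.0158


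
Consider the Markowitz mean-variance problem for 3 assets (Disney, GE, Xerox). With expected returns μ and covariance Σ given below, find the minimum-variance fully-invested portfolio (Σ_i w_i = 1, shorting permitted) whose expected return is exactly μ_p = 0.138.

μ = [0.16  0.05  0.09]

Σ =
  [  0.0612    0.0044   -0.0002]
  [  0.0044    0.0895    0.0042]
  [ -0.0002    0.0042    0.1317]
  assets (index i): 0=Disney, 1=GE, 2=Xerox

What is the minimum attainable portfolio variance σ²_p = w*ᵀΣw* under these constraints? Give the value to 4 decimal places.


0.0386

g=Σ⁻¹μ = [2.5878  0.3998  0.6746]
h=Σ⁻¹𝟙 = [15.6403  10.0619  7.2959]
a=μᵀg=0.494753  b=𝟙ᵀg=3.662174  c=𝟙ᵀh=32.998091  D=ac−b²=2.914397
λ₁=(c·0.138−b)/D = (32.998091·0.138−3.662174)/2.914397 = 0.305917
λ₂=(a−b·0.138)/D = (0.494753−3.662174·0.138)/2.914397 = -0.003646
w* = 0.305917·g + -0.003646·h:
  w_0 = 0.305917·2.5878 + -0.003646·15.6403 = 0.7346  (Disney)
  w_1 = 0.305917·0.3998 + -0.003646·10.0619 = 0.0856  (GE)
  w_2 = 0.305917·0.6746 + -0.003646·7.2959 = 0.1798  (Xerox)
Σw_i=1.0000  μᵀw=0.1380
σ²=wᵀΣw=λ₁·μ_p+λ₂ = 0.305917·0.138 + -0.003646 = 0.038570 ≈ 0.0386


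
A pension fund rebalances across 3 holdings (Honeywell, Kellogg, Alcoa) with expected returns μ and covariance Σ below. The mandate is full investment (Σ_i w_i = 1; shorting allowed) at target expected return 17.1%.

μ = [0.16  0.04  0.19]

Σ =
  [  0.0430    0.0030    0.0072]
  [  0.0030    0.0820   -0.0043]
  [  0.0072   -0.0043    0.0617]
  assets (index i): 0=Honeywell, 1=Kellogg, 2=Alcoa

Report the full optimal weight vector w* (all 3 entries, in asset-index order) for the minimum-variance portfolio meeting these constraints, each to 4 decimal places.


x=Σ⁻¹μ = [3.2265  0.5134  2.7387]
y=Σ⁻¹𝟙 = [19.9349  12.2384  14.7341]
a=μᵀx=1.057131  b=𝟙ᵀx=6.478596  c=𝟙ᵀy=46.907408  D=ac−b²=7.615061
λ₁=(c·0.171−b)/D = (46.907408·0.171−6.478596)/7.615061 = 0.202568
λ₂=(a−b·0.171)/D = (1.057131−6.478596·0.171)/7.615061 = -0.006659
w* = 0.202568·x + -0.006659·y:
  w_0 = 0.202568·3.2265 + -0.006659·19.9349 = 0.5208  (Honeywell)
  w_1 = 0.202568·0.5134 + -0.006659·12.2384 = 0.0225  (Kellogg)
  w_2 = 0.202568·2.7387 + -0.006659·14.7341 = 0.4567  (Alcoa)
Σw_i=1.0000  μᵀw=0.1710
σ²=wᵀΣw=λ₁·μ_p+λ₂ = 0.202568·0.171 + -0.006659 = 0.027980 ≈ 0.0280

0.5208  0.0225  0.4567


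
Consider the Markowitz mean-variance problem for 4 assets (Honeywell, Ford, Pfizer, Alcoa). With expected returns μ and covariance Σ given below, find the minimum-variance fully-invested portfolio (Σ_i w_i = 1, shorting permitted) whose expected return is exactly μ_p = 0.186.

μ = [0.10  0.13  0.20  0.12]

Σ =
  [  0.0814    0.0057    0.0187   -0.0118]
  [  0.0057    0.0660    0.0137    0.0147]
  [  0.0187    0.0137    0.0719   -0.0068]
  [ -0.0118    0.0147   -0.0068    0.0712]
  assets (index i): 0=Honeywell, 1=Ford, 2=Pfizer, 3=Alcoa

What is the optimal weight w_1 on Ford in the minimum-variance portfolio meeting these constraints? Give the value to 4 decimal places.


0.0798

u=Σ⁻¹μ = [0.8461  0.9482  2.5582  1.8742]
v=Σ⁻¹𝟙 = [11.4209  8.5493  10.7463  15.1990]
a=μᵀu=0.944408  b=𝟙ᵀu=6.226628  c=𝟙ᵀv=45.915427  D=ac−b²=4.592019
λ₁=(c·0.186−b)/D = (45.915427·0.186−6.226628)/4.592019 = 0.503840
λ₂=(a−b·0.186)/D = (0.944408−6.226628·0.186)/4.592019 = -0.046547
w* = 0.503840·u + -0.046547·v:
  w_0 = 0.503840·0.8461 + -0.046547·11.4209 = -0.1053  (Honeywell)
  w_1 = 0.503840·0.9482 + -0.046547·8.5493 = 0.0798  (Ford)
  w_2 = 0.503840·2.5582 + -0.046547·10.7463 = 0.7887  (Pfizer)
  w_3 = 0.503840·1.8742 + -0.046547·15.1990 = 0.2368  (Alcoa)
Σw_i=1.0000  μᵀw=0.1860
σ²=wᵀΣw=λ₁·μ_p+λ₂ = 0.503840·0.186 + -0.046547 = 0.047167 ≈ 0.0472


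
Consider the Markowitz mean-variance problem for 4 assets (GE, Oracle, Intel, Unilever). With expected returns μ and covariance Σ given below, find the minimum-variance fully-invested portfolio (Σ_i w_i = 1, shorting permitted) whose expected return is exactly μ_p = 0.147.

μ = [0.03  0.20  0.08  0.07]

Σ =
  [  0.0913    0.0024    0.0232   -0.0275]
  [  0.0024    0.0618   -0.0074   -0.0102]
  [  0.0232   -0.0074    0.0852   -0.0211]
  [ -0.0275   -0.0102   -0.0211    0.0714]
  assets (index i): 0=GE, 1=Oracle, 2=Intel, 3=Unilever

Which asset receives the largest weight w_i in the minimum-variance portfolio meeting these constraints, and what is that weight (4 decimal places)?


u=Σ⁻¹μ = [0.4626  3.7828  1.6857  2.1971]
v=Σ⁻¹𝟙 = [14.4888  22.1651  16.5639  27.6474]
a=μᵀu=1.059079  b=𝟙ᵀu=8.128108  c=𝟙ᵀv=80.865119  D=ac−b²=19.576389
λ₁=(c·0.147−b)/D = (80.865119·0.147−8.128108)/19.576389 = 0.192020
λ₂=(a−b·0.147)/D = (1.059079−8.128108·0.147)/19.576389 = -0.006935
w* = 0.192020·u + -0.006935·v:
  w_0 = 0.192020·0.4626 + -0.006935·14.4888 = -0.0116  (GE)
  w_1 = 0.192020·3.7828 + -0.006935·22.1651 = 0.5727  (Oracle)
  w_2 = 0.192020·1.6857 + -0.006935·16.5639 = 0.2088  (Intel)
  w_3 = 0.192020·2.1971 + -0.006935·27.6474 = 0.2302  (Unilever)
Σw_i=1.0000  μᵀw=0.1470
σ²=wᵀΣw=λ₁·μ_p+λ₂ = 0.192020·0.147 + -0.006935 = 0.021292 ≈ 0.0213

Oracle (0.5727)


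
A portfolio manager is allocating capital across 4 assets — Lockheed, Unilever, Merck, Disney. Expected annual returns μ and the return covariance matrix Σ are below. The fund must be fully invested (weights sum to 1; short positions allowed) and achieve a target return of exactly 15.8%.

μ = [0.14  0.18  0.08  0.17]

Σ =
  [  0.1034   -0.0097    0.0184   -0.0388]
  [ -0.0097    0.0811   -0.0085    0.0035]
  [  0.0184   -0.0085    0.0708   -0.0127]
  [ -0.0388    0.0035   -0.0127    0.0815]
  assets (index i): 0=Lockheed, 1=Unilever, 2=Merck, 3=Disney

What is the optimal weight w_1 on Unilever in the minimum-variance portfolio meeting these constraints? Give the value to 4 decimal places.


p=Σ⁻¹μ = [2.6421  2.5298  1.3655  3.4479]
q=Σ⁻¹𝟙 = [16.5351  14.9928  15.5595  21.9226]
a=μᵀp=1.520630  b=𝟙ᵀp=9.985230  c=𝟙ᵀq=69.010041  D=ac−b²=5.233960
λ₁=(c·0.158−b)/D = (69.010041·0.158−9.985230)/5.233960 = 0.175461
λ₂=(a−b·0.158)/D = (1.520630−9.985230·0.158)/5.233960 = -0.010897
w* = 0.175461·p + -0.010897·q:
  w_0 = 0.175461·2.6421 + -0.010897·16.5351 = 0.2834  (Lockheed)
  w_1 = 0.175461·2.5298 + -0.010897·14.9928 = 0.2805  (Unilever)
  w_2 = 0.175461·1.3655 + -0.010897·15.5595 = 0.0700  (Merck)
  w_3 = 0.175461·3.4479 + -0.010897·21.9226 = 0.3661  (Disney)
Σw_i=1.0000  μᵀw=0.1580
σ²=wᵀΣw=λ₁·μ_p+λ₂ = 0.175461·0.158 + -0.010897 = 0.016826 ≈ 0.0168

0.2805


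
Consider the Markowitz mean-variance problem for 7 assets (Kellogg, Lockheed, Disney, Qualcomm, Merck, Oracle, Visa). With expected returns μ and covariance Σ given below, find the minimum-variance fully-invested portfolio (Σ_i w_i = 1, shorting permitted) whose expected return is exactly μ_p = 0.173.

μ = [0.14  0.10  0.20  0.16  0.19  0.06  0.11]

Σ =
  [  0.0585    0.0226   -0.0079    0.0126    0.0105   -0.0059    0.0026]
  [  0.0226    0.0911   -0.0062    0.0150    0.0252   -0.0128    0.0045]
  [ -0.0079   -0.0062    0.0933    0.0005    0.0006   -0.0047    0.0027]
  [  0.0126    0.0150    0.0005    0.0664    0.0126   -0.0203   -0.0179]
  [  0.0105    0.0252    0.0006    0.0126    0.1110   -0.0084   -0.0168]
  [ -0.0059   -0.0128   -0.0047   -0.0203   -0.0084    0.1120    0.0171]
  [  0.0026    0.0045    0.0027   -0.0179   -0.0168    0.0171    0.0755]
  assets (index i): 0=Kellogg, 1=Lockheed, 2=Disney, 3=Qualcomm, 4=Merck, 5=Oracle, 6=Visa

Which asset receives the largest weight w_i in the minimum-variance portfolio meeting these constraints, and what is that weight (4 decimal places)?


Disney (0.2862)

g=Σ⁻¹μ = [1.8762  -0.0537  2.2651  2.6034  1.6273  1.0018  2.0670]
h=Σ⁻¹𝟙 = [12.2021  4.5475  12.0693  17.9693  7.9660  12.0984  15.4148]
a=μᵀg=1.723527  b=𝟙ᵀg=11.387058  c=𝟙ᵀh=82.267358  D=ac−b²=12.124965
λ₁=(c·0.173−b)/D = (82.267358·0.173−11.387058)/12.124965 = 0.234656
λ₂=(a−b·0.173)/D = (1.723527−11.387058·0.173)/12.124965 = -0.020324
w* = 0.234656·g + -0.020324·h:
  w_0 = 0.234656·1.8762 + -0.020324·12.2021 = 0.1923  (Kellogg)
  w_1 = 0.234656·-0.0537 + -0.020324·4.5475 = -0.1050  (Lockheed)
  w_2 = 0.234656·2.2651 + -0.020324·12.0693 = 0.2862  (Disney)
  w_3 = 0.234656·2.6034 + -0.020324·17.9693 = 0.2457  (Qualcomm)
  w_4 = 0.234656·1.6273 + -0.020324·7.9660 = 0.2200  (Merck)
  w_5 = 0.234656·1.0018 + -0.020324·12.0984 = -0.0108  (Oracle)
  w_6 = 0.234656·2.0670 + -0.020324·15.4148 = 0.1717  (Visa)
Σw_i=1.0000  μᵀw=0.1730
σ²=wᵀΣw=λ₁·μ_p+λ₂ = 0.234656·0.173 + -0.020324 = 0.020271 ≈ 0.0203


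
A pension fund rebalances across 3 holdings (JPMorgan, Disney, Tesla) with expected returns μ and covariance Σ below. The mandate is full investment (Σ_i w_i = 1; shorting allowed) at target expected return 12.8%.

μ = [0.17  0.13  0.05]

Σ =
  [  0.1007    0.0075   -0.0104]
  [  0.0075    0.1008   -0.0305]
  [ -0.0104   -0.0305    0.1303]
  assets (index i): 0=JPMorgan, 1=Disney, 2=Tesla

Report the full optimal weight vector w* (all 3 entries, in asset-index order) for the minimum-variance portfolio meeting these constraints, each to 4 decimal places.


p=Σ⁻¹μ = [1.6700  1.4226  0.8500]
q=Σ⁻¹𝟙 = [10.1718  12.6259  11.4419]
a=μᵀp=0.511345  b=𝟙ᵀp=3.942666  c=𝟙ᵀq=34.239563  D=ac−b²=1.963622
λ₁=(c·0.128−b)/D = (34.239563·0.128−3.942666)/1.963622 = 0.224075
λ₂=(a−b·0.128)/D = (0.511345−3.942666·0.128)/1.963622 = 0.003404
w* = 0.224075·p + 0.003404·q:
  w_0 = 0.224075·1.6700 + 0.003404·10.1718 = 0.4088  (JPMorgan)
  w_1 = 0.224075·1.4226 + 0.003404·12.6259 = 0.3618  (Disney)
  w_2 = 0.224075·0.8500 + 0.003404·11.4419 = 0.2294  (Tesla)
Σw_i=1.0000  μᵀw=0.1280
σ²=wᵀΣw=λ₁·μ_p+λ₂ = 0.224075·0.128 + 0.003404 = 0.032085 ≈ 0.0321

0.4088  0.3618  0.2294


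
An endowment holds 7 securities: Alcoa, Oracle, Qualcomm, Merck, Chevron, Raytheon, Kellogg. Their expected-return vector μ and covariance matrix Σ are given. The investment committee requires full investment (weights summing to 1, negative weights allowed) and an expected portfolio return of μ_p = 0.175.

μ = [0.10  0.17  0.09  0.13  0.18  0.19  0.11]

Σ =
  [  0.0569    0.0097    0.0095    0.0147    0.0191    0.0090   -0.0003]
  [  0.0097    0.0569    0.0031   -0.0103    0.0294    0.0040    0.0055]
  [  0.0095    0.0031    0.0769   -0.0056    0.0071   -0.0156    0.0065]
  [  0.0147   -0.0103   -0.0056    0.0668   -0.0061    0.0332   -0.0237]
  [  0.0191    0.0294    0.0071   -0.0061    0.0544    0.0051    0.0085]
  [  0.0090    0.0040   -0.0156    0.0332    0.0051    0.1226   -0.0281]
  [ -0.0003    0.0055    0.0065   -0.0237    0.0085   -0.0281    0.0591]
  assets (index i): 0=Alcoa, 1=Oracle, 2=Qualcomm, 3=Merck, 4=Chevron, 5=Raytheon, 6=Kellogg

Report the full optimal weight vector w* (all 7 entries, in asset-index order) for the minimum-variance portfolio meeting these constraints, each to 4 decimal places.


-0.2492  0.2335  0.0011  0.2414  0.3994  0.1967  0.1771

g=Σ⁻¹μ = [-0.4353  2.1909  1.2234  3.0346  1.8195  1.4993  3.1887]
h=Σ⁻¹𝟙 = [4.1294  14.5701  12.6175  23.0249  4.9831  8.6949  26.8486]
a=μᵀg=1.796643  b=𝟙ᵀg=12.520997  c=𝟙ᵀh=94.868460  D=ac−b²=13.669445
λ₁=(c·0.175−b)/D = (94.868460·0.175−12.520997)/13.669445 = 0.298548
λ₂=(a−b·0.175)/D = (1.796643−12.520997·0.175)/13.669445 = -0.028862
w* = 0.298548·g + -0.028862·h:
  w_0 = 0.298548·-0.4353 + -0.028862·4.1294 = -0.2492  (Alcoa)
  w_1 = 0.298548·2.1909 + -0.028862·14.5701 = 0.2335  (Oracle)
  w_2 = 0.298548·1.2234 + -0.028862·12.6175 = 0.0011  (Qualcomm)
  w_3 = 0.298548·3.0346 + -0.028862·23.0249 = 0.2414  (Merck)
  w_4 = 0.298548·1.8195 + -0.028862·4.9831 = 0.3994  (Chevron)
  w_5 = 0.298548·1.4993 + -0.028862·8.6949 = 0.1967  (Raytheon)
  w_6 = 0.298548·3.1887 + -0.028862·26.8486 = 0.1771  (Kellogg)
Σw_i=1.0000  μᵀw=0.1750
σ²=wᵀΣw=λ₁·μ_p+λ₂ = 0.298548·0.175 + -0.028862 = 0.023384 ≈ 0.0234


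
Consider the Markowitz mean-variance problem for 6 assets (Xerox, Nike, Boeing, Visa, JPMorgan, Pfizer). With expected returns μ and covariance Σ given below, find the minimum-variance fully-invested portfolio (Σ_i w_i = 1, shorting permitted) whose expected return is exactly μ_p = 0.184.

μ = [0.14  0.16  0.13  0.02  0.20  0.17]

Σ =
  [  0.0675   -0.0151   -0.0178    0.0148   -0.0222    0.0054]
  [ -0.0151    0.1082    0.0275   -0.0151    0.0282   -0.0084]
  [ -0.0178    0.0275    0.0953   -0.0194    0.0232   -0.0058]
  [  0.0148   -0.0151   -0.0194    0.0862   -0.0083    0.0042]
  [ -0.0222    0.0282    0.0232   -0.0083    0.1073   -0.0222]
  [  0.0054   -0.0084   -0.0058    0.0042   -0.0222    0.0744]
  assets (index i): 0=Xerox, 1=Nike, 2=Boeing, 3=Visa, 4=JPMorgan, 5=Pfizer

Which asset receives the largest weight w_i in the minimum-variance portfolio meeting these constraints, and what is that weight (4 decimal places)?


Pfizer (0.3295)

u=Σ⁻¹μ = [3.2199  1.2142  1.2229  0.2689  2.5971  3.0434]
v=Σ⁻¹𝟙 = [20.0939  8.6481  12.2183  12.8435  13.0923  17.0929]
a=μᵀu=1.846206  b=𝟙ᵀu=11.566349  c=𝟙ᵀv=83.989037  D=ac−b²=21.280644
λ₁=(c·0.184−b)/D = (83.989037·0.184−11.566349)/21.280644 = 0.182684
λ₂=(a−b·0.184)/D = (1.846206−11.566349·0.184)/21.280644 = -0.013252
w* = 0.182684·u + -0.013252·v:
  w_0 = 0.182684·3.2199 + -0.013252·20.0939 = 0.3219  (Xerox)
  w_1 = 0.182684·1.2142 + -0.013252·8.6481 = 0.1072  (Nike)
  w_2 = 0.182684·1.2229 + -0.013252·12.2183 = 0.0615  (Boeing)
  w_3 = 0.182684·0.2689 + -0.013252·12.8435 = -0.1211  (Visa)
  w_4 = 0.182684·2.5971 + -0.013252·13.0923 = 0.3009  (JPMorgan)
  w_5 = 0.182684·3.0434 + -0.013252·17.0929 = 0.3295  (Pfizer)
Σw_i=1.0000  μᵀw=0.1840
σ²=wᵀΣw=λ₁·μ_p+λ₂ = 0.182684·0.184 + -0.013252 = 0.020362 ≈ 0.0204


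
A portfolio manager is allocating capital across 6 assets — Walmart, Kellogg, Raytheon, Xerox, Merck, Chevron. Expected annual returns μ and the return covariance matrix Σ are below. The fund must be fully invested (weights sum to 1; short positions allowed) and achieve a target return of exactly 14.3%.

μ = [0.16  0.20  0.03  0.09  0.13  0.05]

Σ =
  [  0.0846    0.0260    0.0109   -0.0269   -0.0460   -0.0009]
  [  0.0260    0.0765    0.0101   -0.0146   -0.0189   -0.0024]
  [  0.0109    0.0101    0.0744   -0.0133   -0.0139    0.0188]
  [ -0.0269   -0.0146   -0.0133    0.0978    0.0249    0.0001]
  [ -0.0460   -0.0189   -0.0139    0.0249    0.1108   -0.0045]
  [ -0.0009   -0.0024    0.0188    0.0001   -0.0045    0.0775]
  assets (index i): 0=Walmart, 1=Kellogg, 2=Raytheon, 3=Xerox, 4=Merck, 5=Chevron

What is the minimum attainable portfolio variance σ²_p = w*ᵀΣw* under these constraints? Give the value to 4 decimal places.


u=Σ⁻¹μ = [2.9656  2.5285  0.1486  1.4818  2.5567  0.8684]
v=Σ⁻¹𝟙 = [21.5968  11.9746  11.8219  14.7955  18.6682  11.7220]
a=μᵀu=1.493813  b=𝟙ᵀu=10.549631  c=𝟙ᵀv=90.578992  D=ac−b²=24.013379
λ₁=(c·0.143−b)/D = (90.578992·0.143−10.549631)/24.013379 = 0.100076
λ₂=(a−b·0.143)/D = (1.493813−10.549631·0.143)/24.013379 = -0.000616
w* = 0.100076·u + -0.000616·v:
  w_0 = 0.100076·2.9656 + -0.000616·21.5968 = 0.2835  (Walmart)
  w_1 = 0.100076·2.5285 + -0.000616·11.9746 = 0.2457  (Kellogg)
  w_2 = 0.100076·0.1486 + -0.000616·11.8219 = 0.0076  (Raytheon)
  w_3 = 0.100076·1.4818 + -0.000616·14.7955 = 0.1392  (Xerox)
  w_4 = 0.100076·2.5567 + -0.000616·18.6682 = 0.2444  (Merck)
  w_5 = 0.100076·0.8684 + -0.000616·11.7220 = 0.0797  (Chevron)
Σw_i=1.0000  μᵀw=0.1430
σ²=wᵀΣw=λ₁·μ_p+λ₂ = 0.100076·0.143 + -0.000616 = 0.013695 ≈ 0.0137

0.0137


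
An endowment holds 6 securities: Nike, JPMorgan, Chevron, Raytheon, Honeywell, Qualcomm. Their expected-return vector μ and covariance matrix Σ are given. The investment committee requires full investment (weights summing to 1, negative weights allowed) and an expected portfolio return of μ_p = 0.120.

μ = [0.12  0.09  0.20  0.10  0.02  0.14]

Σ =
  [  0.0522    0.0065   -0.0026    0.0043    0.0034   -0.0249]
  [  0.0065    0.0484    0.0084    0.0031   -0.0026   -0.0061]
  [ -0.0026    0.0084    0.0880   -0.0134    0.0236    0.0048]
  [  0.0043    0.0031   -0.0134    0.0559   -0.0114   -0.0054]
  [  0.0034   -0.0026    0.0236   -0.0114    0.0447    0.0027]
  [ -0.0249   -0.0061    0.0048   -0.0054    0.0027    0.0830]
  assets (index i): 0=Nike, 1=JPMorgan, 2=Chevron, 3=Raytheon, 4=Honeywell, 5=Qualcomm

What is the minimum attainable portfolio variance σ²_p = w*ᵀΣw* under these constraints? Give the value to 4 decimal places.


0.0094

g=Σ⁻¹μ = [3.5154  1.1005  2.6594  2.2126  -0.7671  2.8374]
h=Σ⁻¹𝟙 = [23.7318  18.7134  6.5483  23.2820  22.8706  20.9351]
a=μᵀg=1.655934  b=𝟙ᵀg=11.558220  c=𝟙ᵀh=116.081294  D=ac−b²=58.630480
λ₁=(c·0.120−b)/D = (116.081294·0.120−11.558220)/58.630480 = 0.040449
λ₂=(a−b·0.120)/D = (1.655934−11.558220·0.120)/58.630480 = 0.004587
w* = 0.040449·g + 0.004587·h:
  w_0 = 0.040449·3.5154 + 0.004587·23.7318 = 0.2511  (Nike)
  w_1 = 0.040449·1.1005 + 0.004587·18.7134 = 0.1304  (JPMorgan)
  w_2 = 0.040449·2.6594 + 0.004587·6.5483 = 0.1376  (Chevron)
  w_3 = 0.040449·2.2126 + 0.004587·23.2820 = 0.1963  (Raytheon)
  w_4 = 0.040449·-0.7671 + 0.004587·22.8706 = 0.0739  (Honeywell)
  w_5 = 0.040449·2.8374 + 0.004587·20.9351 = 0.2108  (Qualcomm)
Σw_i=1.0000  μᵀw=0.1200
σ²=wᵀΣw=λ₁·μ_p+λ₂ = 0.040449·0.120 + 0.004587 = 0.009441 ≈ 0.0094


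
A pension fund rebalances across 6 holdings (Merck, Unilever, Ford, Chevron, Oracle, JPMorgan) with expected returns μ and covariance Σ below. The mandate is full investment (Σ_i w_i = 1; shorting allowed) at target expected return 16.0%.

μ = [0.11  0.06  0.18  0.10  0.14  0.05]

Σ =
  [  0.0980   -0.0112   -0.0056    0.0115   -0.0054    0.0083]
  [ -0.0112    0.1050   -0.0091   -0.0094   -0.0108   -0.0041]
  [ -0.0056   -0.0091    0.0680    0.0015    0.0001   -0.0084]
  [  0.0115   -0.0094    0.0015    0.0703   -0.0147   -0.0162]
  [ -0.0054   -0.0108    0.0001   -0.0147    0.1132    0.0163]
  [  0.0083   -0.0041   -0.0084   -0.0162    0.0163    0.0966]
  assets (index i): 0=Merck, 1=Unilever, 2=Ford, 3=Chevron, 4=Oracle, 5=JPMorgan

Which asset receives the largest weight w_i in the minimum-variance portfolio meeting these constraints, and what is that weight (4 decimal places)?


u=Σ⁻¹μ = [1.2479  1.3158  2.9785  1.8318  1.5460  0.7716]
v=Σ⁻¹𝟙 = [10.2867  15.7057  18.8267  19.6653  11.4689  13.1345]
a=μᵀu=1.190548  b=𝟙ᵀu=9.691573  c=𝟙ᵀv=89.087731  D=ac−b²=12.136627
λ₁=(c·0.160−b)/D = (89.087731·0.160−9.691573)/12.136627 = 0.375925
λ₂=(a−b·0.160)/D = (1.190548−9.691573·0.160)/12.136627 = -0.029671
w* = 0.375925·u + -0.029671·v:
  w_0 = 0.375925·1.2479 + -0.029671·10.2867 = 0.1639  (Merck)
  w_1 = 0.375925·1.3158 + -0.029671·15.7057 = 0.0286  (Unilever)
  w_2 = 0.375925·2.9785 + -0.029671·18.8267 = 0.5611  (Ford)
  w_3 = 0.375925·1.8318 + -0.029671·19.6653 = 0.1051  (Chevron)
  w_4 = 0.375925·1.5460 + -0.029671·11.4689 = 0.2409  (Oracle)
  w_5 = 0.375925·0.7716 + -0.029671·13.1345 = -0.0997  (JPMorgan)
Σw_i=1.0000  μᵀw=0.1600
σ²=wᵀΣw=λ₁·μ_p+λ₂ = 0.375925·0.160 + -0.029671 = 0.030477 ≈ 0.0305

Ford (0.5611)


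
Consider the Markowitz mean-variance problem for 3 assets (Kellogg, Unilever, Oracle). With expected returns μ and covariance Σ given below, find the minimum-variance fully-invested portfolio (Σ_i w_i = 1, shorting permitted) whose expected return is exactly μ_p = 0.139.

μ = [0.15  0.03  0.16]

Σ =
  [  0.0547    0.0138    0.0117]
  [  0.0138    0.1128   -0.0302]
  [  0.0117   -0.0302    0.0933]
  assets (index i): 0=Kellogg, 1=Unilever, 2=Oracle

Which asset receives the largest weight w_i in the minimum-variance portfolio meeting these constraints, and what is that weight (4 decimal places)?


x=Σ⁻¹μ = [2.3088  0.3998  1.5548]
y=Σ⁻¹𝟙 = [12.9131  10.6439  12.5441]
a=μᵀx=0.607078  b=𝟙ᵀx=4.263338  c=𝟙ᵀy=36.101086  D=ac−b²=3.740127
λ₁=(c·0.139−b)/D = (36.101086·0.139−4.263338)/3.740127 = 0.201788
λ₂=(a−b·0.139)/D = (0.607078−4.263338·0.139)/3.740127 = 0.003870
w* = 0.201788·x + 0.003870·y:
  w_0 = 0.201788·2.3088 + 0.003870·12.9131 = 0.5159  (Kellogg)
  w_1 = 0.201788·0.3998 + 0.003870·10.6439 = 0.1219  (Unilever)
  w_2 = 0.201788·1.5548 + 0.003870·12.5441 = 0.3623  (Oracle)
Σw_i=1.0000  μᵀw=0.1390
σ²=wᵀΣw=λ₁·μ_p+λ₂ = 0.201788·0.139 + 0.003870 = 0.031918 ≈ 0.0319

Kellogg (0.5159)


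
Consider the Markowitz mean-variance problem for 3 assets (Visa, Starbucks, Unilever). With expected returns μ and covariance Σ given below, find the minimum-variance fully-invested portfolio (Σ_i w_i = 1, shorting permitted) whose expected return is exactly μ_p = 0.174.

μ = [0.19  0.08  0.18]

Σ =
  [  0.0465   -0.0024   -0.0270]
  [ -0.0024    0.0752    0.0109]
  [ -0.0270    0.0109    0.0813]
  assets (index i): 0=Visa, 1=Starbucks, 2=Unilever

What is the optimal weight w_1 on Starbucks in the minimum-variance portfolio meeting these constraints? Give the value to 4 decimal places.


g=Σ⁻¹μ = [6.6338  0.6479  4.3303]
h=Σ⁻¹𝟙 = [35.1285  11.1621  22.4699]
a=μᵀg=2.091704  b=𝟙ᵀg=11.611969  c=𝟙ᵀh=68.760494  D=ac−b²=8.988756
λ₁=(c·0.174−b)/D = (68.760494·0.174−11.611969)/8.988756 = 0.039200
λ₂=(a−b·0.174)/D = (2.091704−11.611969·0.174)/8.988756 = 0.007923
w* = 0.039200·g + 0.007923·h:
  w_0 = 0.039200·6.6338 + 0.007923·35.1285 = 0.5384  (Visa)
  w_1 = 0.039200·0.6479 + 0.007923·11.1621 = 0.1138  (Starbucks)
  w_2 = 0.039200·4.3303 + 0.007923·22.4699 = 0.3478  (Unilever)
Σw_i=1.0000  μᵀw=0.1740
σ²=wᵀΣw=λ₁·μ_p+λ₂ = 0.039200·0.174 + 0.007923 = 0.014744 ≈ 0.0147

0.1138


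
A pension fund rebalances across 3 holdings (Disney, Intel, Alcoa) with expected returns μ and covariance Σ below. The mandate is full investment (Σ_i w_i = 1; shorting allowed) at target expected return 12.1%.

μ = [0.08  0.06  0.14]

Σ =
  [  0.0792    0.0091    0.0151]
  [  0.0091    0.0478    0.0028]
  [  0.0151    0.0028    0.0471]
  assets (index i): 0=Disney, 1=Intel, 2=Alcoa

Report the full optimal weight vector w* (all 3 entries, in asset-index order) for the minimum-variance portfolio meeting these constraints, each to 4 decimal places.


0.0628  0.1904  0.7468

u=Σ⁻¹μ = [0.3594  1.0230  2.7964]
v=Σ⁻¹𝟙 = [7.0935  18.5241  17.8561]
a=μᵀu=0.481623  b=𝟙ᵀu=4.178775  c=𝟙ᵀv=43.473661  D=ac−b²=3.475771
λ₁=(c·0.121−b)/D = (43.473661·0.121−4.178775)/3.475771 = 0.311165
λ₂=(a−b·0.121)/D = (0.481623−4.178775·0.121)/3.475771 = -0.006907
w* = 0.311165·u + -0.006907·v:
  w_0 = 0.311165·0.3594 + -0.006907·7.0935 = 0.0628  (Disney)
  w_1 = 0.311165·1.0230 + -0.006907·18.5241 = 0.1904  (Intel)
  w_2 = 0.311165·2.7964 + -0.006907·17.8561 = 0.7468  (Alcoa)
Σw_i=1.0000  μᵀw=0.1210
σ²=wᵀΣw=λ₁·μ_p+λ₂ = 0.311165·0.121 + -0.006907 = 0.030744 ≈ 0.0307


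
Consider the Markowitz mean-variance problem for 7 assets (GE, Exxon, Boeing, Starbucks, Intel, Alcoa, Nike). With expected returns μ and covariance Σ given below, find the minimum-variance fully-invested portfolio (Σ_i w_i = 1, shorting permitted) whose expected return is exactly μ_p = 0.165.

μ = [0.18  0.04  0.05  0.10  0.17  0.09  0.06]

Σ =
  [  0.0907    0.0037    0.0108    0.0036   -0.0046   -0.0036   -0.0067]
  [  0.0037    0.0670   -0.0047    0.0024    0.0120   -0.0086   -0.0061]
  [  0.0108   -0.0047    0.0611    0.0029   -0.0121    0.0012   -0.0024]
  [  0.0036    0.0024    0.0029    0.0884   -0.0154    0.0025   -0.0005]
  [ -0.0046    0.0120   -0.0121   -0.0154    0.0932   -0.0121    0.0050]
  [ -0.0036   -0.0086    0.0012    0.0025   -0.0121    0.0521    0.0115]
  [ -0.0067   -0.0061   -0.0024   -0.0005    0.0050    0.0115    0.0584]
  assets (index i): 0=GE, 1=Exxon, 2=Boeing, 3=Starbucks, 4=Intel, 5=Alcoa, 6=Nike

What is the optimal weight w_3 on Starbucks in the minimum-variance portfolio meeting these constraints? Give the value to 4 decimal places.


u=Σ⁻¹μ = [2.0744  0.4075  0.8905  1.3773  2.4748  2.2724  0.6970]
v=Σ⁻¹𝟙 = [10.4554  16.6380  18.4701  11.9974  15.5056  21.8889  15.2846]
a=μᵀu=1.238989  b=𝟙ᵀu=10.193764  c=𝟙ᵀv=110.239957  D=ac−b²=32.673291
λ₁=(c·0.165−b)/D = (110.239957·0.165−10.193764)/32.673291 = 0.244721
λ₂=(a−b·0.165)/D = (1.238989−10.193764·0.165)/32.673291 = -0.013558
w* = 0.244721·u + -0.013558·v:
  w_0 = 0.244721·2.0744 + -0.013558·10.4554 = 0.3659  (GE)
  w_1 = 0.244721·0.4075 + -0.013558·16.6380 = -0.1259  (Exxon)
  w_2 = 0.244721·0.8905 + -0.013558·18.4701 = -0.0325  (Boeing)
  w_3 = 0.244721·1.3773 + -0.013558·11.9974 = 0.1744  (Starbucks)
  w_4 = 0.244721·2.4748 + -0.013558·15.5056 = 0.3954  (Intel)
  w_5 = 0.244721·2.2724 + -0.013558·21.8889 = 0.2593  (Alcoa)
  w_6 = 0.244721·0.6970 + -0.013558·15.2846 = -0.0367  (Nike)
Σw_i=1.0000  μᵀw=0.1650
σ²=wᵀΣw=λ₁·μ_p+λ₂ = 0.244721·0.165 + -0.013558 = 0.026821 ≈ 0.0268

0.1744


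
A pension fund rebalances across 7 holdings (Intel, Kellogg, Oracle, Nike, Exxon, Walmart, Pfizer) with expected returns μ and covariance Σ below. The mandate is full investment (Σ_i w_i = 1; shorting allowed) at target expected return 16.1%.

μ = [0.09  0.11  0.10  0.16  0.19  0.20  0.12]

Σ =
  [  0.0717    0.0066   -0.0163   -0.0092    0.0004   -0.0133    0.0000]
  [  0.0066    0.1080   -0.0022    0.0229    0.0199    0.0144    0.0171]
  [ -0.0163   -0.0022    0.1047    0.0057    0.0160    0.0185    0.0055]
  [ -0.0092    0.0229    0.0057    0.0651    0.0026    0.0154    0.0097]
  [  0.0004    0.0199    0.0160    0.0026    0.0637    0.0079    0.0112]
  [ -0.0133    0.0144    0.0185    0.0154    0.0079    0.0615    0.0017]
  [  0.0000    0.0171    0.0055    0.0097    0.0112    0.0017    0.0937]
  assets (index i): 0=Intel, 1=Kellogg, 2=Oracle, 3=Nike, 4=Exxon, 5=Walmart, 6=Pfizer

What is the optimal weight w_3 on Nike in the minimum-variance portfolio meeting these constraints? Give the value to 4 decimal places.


x=Σ⁻¹μ = [2.1399  -0.5077  0.2304  2.0091  2.4849  2.9199  0.8018]
y=Σ⁻¹𝟙 = [19.6588  0.7742  7.6720  12.5317  9.9397  13.4044  7.3521]
a=μᵀx=1.633584  b=𝟙ᵀx=10.078411  c=𝟙ᵀy=71.332972  D=ac−b²=14.954053
λ₁=(c·0.161−b)/D = (71.332972·0.161−10.078411)/14.954053 = 0.094035
λ₂=(a−b·0.161)/D = (1.633584−10.078411·0.161)/14.954053 = 0.000733
w* = 0.094035·x + 0.000733·y:
  w_0 = 0.094035·2.1399 + 0.000733·19.6588 = 0.2156  (Intel)
  w_1 = 0.094035·-0.5077 + 0.000733·0.7742 = -0.0472  (Kellogg)
  w_2 = 0.094035·0.2304 + 0.000733·7.6720 = 0.0273  (Oracle)
  w_3 = 0.094035·2.0091 + 0.000733·12.5317 = 0.1981  (Nike)
  w_4 = 0.094035·2.4849 + 0.000733·9.9397 = 0.2410  (Exxon)
  w_5 = 0.094035·2.9199 + 0.000733·13.4044 = 0.2844  (Walmart)
  w_6 = 0.094035·0.8018 + 0.000733·7.3521 = 0.0808  (Pfizer)
Σw_i=1.0000  μᵀw=0.1610
σ²=wᵀΣw=λ₁·μ_p+λ₂ = 0.094035·0.161 + 0.000733 = 0.015872 ≈ 0.0159

0.1981
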